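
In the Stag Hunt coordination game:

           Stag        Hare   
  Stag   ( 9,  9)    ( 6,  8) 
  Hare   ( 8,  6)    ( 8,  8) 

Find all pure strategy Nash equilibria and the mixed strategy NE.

Pure NE: (Stag, Stag) and (Hare, Hare); Mixed NE: p = 0.6667, q = 0.6667

Work:
Check pure NE:
(Stag, Stag): (9, 9) - no unilateral deviation beneficial
(Hare, Hare): (8, 8) - no unilateral deviation beneficial
Mixed NE: P1 plays Stag with p = 0.6667, P2 plays Stag with q = 0.6667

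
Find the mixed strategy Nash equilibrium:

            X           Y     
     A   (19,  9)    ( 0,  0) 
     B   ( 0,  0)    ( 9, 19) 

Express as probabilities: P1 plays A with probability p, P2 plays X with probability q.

p = 0.6786, q = 0.3214

Work:
Find probabilities that make opponent indifferent:
P2 chooses q to make P1 indifferent between A and B
P1 chooses p to make P2 indifferent between X and Y
Mixed NE: P1 plays (A: 0.6786, B: 0.3214), P2 plays (X: 0.3214, Y: 0.6786)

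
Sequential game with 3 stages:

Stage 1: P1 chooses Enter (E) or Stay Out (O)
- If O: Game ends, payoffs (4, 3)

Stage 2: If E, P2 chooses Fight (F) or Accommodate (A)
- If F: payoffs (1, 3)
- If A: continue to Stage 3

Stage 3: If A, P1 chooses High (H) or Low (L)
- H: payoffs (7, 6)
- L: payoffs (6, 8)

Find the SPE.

SPE: (E, A, H); Outcome (7, 6)

Work:
Stage 3: P1 chooses H (7 vs 6)
Stage 2: P2: F->3, A->6 (anticipating H). Choose A
Stage 1: P1: O->4, E->7 (anticipating A, H). Choose E
SPE path: E -> A -> H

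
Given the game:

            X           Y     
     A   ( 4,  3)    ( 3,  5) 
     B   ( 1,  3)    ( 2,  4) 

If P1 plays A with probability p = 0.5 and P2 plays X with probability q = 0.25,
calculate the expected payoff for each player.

E[P1] = 2.5, E[P2] = 4.125

Work:
E[P1] = p·q·π₁(A,X) + p·(1-q)·π₁(A,Y) + (1-p)·q·π₁(B,X) + (1-p)·(1-q)·π₁(B,Y)
= 0.5·0.25·4 + 0.5·0.75·3 + 0.5·0.25·1 + 0.5·0.75·2
= 2.5

E[P2] = 4.125 (similar calculation)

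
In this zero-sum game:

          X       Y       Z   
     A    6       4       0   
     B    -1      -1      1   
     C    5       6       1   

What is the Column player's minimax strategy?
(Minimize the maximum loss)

Column should play Z, value = 1

Work:
Column player minimizes Row's maximum payoff:
Column X: max payoff to Row = 6
Column Y: max payoff to Row = 6
Column Z: max payoff to Row = 1
Minimum is 1, achieved by column Z.
Minimax strategy: Z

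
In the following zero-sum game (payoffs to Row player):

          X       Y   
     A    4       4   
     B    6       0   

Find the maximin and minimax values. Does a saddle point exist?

Maximin = 4, Minimax = 4, Saddle: True

Work:
Row minimums: [4, 0] → maximin = 4
Column maximums: [6, 4] → minimax = 4
Saddle point exists! Game value = 4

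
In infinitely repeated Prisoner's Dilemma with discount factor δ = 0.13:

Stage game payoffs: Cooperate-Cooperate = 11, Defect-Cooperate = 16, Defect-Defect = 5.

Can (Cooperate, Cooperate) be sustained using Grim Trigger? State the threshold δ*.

δ* = 0.4545; since δ = 0.13 < 0.4545, cooperation cannot be sustained

Work:
For Grim Trigger:
Cooperate forever: 11/(1-δ)
Defect then punished: 16 + 5·δ/(1-δ)
Need: 11/(1-δ) ≥ 16 + 5·δ/(1-δ)
Solving: δ ≥ (T-R)/(T-P) = (16-11)/(16-5) = 0.4545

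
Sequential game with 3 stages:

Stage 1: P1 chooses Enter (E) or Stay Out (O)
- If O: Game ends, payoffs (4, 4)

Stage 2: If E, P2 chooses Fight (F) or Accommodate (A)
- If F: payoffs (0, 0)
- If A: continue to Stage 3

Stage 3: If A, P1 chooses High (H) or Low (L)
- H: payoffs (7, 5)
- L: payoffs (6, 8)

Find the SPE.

SPE: (E, A, H); Outcome (7, 5)

Work:
Stage 3: P1 chooses H (7 vs 6)
Stage 2: P2: F->0, A->5 (anticipating H). Choose A
Stage 1: P1: O->4, E->7 (anticipating A, H). Choose E
SPE path: E -> A -> H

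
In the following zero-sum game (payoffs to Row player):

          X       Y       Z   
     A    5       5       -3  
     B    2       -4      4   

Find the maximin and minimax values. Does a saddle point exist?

Maximin = -3, Minimax = 4, Saddle: False

Work:
Row minimums: [-3, -4] → maximin = -3
Column maximums: [5, 5, 4] → minimax = 4
No saddle point (maximin ≠ minimax). Mixed strategy needed.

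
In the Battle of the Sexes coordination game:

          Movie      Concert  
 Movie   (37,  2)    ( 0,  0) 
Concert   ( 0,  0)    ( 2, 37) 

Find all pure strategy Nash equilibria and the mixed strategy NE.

Pure NE: (Movie, Movie) and (Concert, Concert); Mixed NE: p = 0.9487, q = 0.0513

Work:
Check pure NE:
(Movie, Movie): (37, 2) - no unilateral deviation beneficial
(Concert, Concert): (2, 37) - no unilateral deviation beneficial
Mixed NE: P1 plays Movie with p = 0.9487, P2 plays Movie with q = 0.0513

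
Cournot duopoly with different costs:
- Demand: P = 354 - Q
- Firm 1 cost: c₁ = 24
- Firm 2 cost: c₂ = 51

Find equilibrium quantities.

q₁* = 119.0, q₂* = 92.0

Work:
Reaction: q₁ = (354 - 24 - q₂)/2
Reaction: q₂ = (354 - 51 - q₁)/2
Solve simultaneously:
q₁* = (354 - 2×24 + 51)/3 = 119.0
q₂* = (354 - 2×51 + 24)/3 = 92.0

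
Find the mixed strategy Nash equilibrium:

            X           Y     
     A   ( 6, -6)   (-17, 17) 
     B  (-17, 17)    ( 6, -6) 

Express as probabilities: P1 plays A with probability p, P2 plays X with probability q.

p = 0.5, q = 0.5

Work:
Find probabilities that make opponent indifferent:
P2 chooses q to make P1 indifferent between A and B
P1 chooses p to make P2 indifferent between X and Y
Mixed NE: P1 plays (A: 0.5, B: 0.5), P2 plays (X: 0.5, Y: 0.5)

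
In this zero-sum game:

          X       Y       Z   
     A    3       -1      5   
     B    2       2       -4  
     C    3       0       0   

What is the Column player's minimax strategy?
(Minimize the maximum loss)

Column should play Y, value = 2

Work:
Column player minimizes Row's maximum payoff:
Column X: max payoff to Row = 3
Column Y: max payoff to Row = 2
Column Z: max payoff to Row = 5
Minimum is 2, achieved by column Y.
Minimax strategy: Y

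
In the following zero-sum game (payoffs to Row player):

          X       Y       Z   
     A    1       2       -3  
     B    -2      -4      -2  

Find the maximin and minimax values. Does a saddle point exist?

Maximin = -3, Minimax = -2, Saddle: False

Work:
Row minimums: [-3, -4] → maximin = -3
Column maximums: [1, 2, -2] → minimax = -2
No saddle point (maximin ≠ minimax). Mixed strategy needed.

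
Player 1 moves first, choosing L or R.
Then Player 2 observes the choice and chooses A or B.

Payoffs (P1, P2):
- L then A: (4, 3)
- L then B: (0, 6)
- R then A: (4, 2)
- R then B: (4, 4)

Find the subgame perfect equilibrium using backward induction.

P1 plays R, P2 plays B after L and B after R; Payoff (4, 4)

Work:
Backward induction:
After L: P2 chooses B → P1 gets 0
After R: P2 chooses B → P1 gets 4
P1 chooses R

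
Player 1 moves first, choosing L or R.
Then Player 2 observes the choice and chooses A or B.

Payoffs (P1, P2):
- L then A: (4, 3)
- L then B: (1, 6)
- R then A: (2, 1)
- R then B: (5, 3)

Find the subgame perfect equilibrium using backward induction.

P1 plays R, P2 plays B after L and B after R; Payoff (5, 3)

Work:
Backward induction:
After L: P2 chooses B → P1 gets 1
After R: P2 chooses B → P1 gets 5
P1 chooses R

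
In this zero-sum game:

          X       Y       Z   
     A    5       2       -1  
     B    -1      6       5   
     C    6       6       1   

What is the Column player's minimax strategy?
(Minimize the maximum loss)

Column should play Z, value = 5

Work:
Column player minimizes Row's maximum payoff:
Column X: max payoff to Row = 6
Column Y: max payoff to Row = 6
Column Z: max payoff to Row = 5
Minimum is 5, achieved by column Z.
Minimax strategy: Z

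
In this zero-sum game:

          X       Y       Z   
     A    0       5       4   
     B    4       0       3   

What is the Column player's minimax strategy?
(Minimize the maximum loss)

Column should play X or Z (all achieve the minimum), value = 4

Work:
Column player minimizes Row's maximum payoff:
Column X: max payoff to Row = 4
Column Y: max payoff to Row = 5
Column Z: max payoff to Row = 4
Minimum is 4, achieved by columns X, Z (tied).
Each of X or Z is a minimax strategy.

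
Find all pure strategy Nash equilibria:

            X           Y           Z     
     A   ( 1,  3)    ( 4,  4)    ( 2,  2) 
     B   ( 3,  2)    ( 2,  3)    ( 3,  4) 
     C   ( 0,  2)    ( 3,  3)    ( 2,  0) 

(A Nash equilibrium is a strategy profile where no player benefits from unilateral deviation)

Nash equilibrium: (A, Y), (B, Z)

Work:
Best responses:
  P1 vs X: payoffs [1, 3, 0] → best response B (payoff 3)
  P1 vs Y: payoffs [4, 2, 3] → best response A (payoff 4)
  P1 vs Z: payoffs [2, 3, 2] → best response B (payoff 3)
  P2 vs A: payoffs [3, 4, 2] → best response Y (payoff 4)
  P2 vs B: payoffs [2, 3, 4] → best response Z (payoff 4)
  P2 vs C: payoffs [2, 3, 0] → best response Y (payoff 3)
Mutual best responses: (A,Y), (B,Z) → Nash equilibria.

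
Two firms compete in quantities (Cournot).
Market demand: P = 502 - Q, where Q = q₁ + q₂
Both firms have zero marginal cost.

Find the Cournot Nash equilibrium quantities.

q₁* = q₂* = 167.33; P* = 167.33

Work:
Profit: π_i = P·q_i = (a - q_i - q_j)·q_i
FOC: ∂π_i/∂q_i = a - 2q_i - q_j = 0
Reaction function: q_i = (502 - q_j)/2
Symmetry: q* = 502/3 = 167.33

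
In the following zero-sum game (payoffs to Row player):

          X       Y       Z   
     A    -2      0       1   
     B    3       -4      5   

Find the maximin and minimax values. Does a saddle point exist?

Maximin = -2, Minimax = 0, Saddle: False

Work:
Row minimums: [-2, -4] → maximin = -2
Column maximums: [3, 0, 5] → minimax = 0
No saddle point (maximin ≠ minimax). Mixed strategy needed.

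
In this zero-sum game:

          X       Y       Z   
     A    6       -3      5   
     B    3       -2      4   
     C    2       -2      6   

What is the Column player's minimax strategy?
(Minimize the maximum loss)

Column should play Y, value = -2

Work:
Column player minimizes Row's maximum payoff:
Column X: max payoff to Row = 6
Column Y: max payoff to Row = -2
Column Z: max payoff to Row = 6
Minimum is -2, achieved by column Y.
Minimax strategy: Y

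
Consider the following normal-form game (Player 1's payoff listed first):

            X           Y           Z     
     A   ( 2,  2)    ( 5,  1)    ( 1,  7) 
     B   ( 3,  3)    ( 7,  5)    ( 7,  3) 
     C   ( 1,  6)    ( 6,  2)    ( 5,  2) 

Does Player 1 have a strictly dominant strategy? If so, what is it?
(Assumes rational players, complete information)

Yes, Player 1's strictly dominant strategy is B

Work:
A strategy strictly dominates another if it gives a strictly higher payoff against every opponent action. Compare each pair of P1's strategies column-by-column:
  A vs B: [2 vs 3, 5 vs 7, 1 vs 7] → A does not strictly dominate B (column X: 2 ≤ 3)
  A vs C: [2 vs 1, 5 vs 6, 1 vs 5] → A does not strictly dominate C (column Y: 5 ≤ 6)
  B vs A: [3 vs 2, 7 vs 5, 7 vs 1] → B strictly dominates A
  B vs C: [3 vs 1, 7 vs 6, 7 vs 5] → B strictly dominates C
  C vs A: [1 vs 2, 6 vs 5, 5 vs 1] → C does not strictly dominate A (column X: 1 ≤ 2)
  C vs B: [1 vs 3, 6 vs 7, 5 vs 7] → C does not strictly dominate B (column X: 1 ≤ 3)
B strictly dominates every other strategy → strictly dominant.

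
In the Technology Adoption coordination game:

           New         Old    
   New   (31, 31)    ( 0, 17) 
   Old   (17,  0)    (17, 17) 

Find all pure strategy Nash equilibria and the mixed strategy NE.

Pure NE: (New, New) and (Old, Old); Mixed NE: p = 0.5484, q = 0.5484

Work:
Check pure NE:
(New, New): (31, 31) - no unilateral deviation beneficial
(Old, Old): (17, 17) - no unilateral deviation beneficial
Mixed NE: P1 plays New with p = 0.5484, P2 plays New with q = 0.5484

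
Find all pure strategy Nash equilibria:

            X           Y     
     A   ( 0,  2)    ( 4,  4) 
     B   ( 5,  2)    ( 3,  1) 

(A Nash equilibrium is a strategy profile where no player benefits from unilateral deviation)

Nash equilibrium: (A, Y), (B, X)

Work:
Best responses:
  P1 vs X: payoffs [0, 5] → best response B (payoff 5)
  P1 vs Y: payoffs [4, 3] → best response A (payoff 4)
  P2 vs A: payoffs [2, 4] → best response Y (payoff 4)
  P2 vs B: payoffs [2, 1] → best response X (payoff 2)
Mutual best responses: (A,Y), (B,X) → Nash equilibria.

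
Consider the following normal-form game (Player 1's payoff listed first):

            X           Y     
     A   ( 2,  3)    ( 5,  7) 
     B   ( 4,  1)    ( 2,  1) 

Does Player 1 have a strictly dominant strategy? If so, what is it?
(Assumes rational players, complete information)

No strictly dominant strategy exists for Player 1

Work:
A strategy strictly dominates another if it gives a strictly higher payoff against every opponent action. Compare each pair of P1's strategies column-by-column:
  A vs B: [2 vs 4, 5 vs 2] → A does not strictly dominate B (column X: 2 ≤ 4)
  B vs A: [4 vs 2, 2 vs 5] → B does not strictly dominate A (column Y: 2 ≤ 5)
No single strategy strictly dominates all others → no strictly dominant strategy.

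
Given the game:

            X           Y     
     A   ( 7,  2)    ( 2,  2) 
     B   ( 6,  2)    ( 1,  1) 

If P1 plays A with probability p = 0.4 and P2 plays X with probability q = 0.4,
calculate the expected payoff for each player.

E[P1] = 3.4, E[P2] = 1.64

Work:
E[P1] = p·q·π₁(A,X) + p·(1-q)·π₁(A,Y) + (1-p)·q·π₁(B,X) + (1-p)·(1-q)·π₁(B,Y)
= 0.4·0.4·7 + 0.4·0.6·2 + 0.6·0.4·6 + 0.6·0.6·1
= 3.4

E[P2] = 1.64 (similar calculation)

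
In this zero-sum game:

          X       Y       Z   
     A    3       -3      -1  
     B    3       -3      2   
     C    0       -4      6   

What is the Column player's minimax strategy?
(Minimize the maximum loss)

Column should play Y, value = -3

Work:
Column player minimizes Row's maximum payoff:
Column X: max payoff to Row = 3
Column Y: max payoff to Row = -3
Column Z: max payoff to Row = 6
Minimum is -3, achieved by column Y.
Minimax strategy: Y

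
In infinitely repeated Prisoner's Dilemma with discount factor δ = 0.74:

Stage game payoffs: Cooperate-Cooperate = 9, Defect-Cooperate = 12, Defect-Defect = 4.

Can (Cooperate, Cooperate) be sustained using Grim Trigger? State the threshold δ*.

δ* = 0.375; since δ = 0.74 ≥ 0.375, cooperation can be sustained

Work:
For Grim Trigger:
Cooperate forever: 9/(1-δ)
Defect then punished: 12 + 4·δ/(1-δ)
Need: 9/(1-δ) ≥ 12 + 4·δ/(1-δ)
Solving: δ ≥ (T-R)/(T-P) = (12-9)/(12-4) = 0.375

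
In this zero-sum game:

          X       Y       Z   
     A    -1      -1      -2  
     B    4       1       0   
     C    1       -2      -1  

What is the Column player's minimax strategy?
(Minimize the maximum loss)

Column should play Z, value = 0

Work:
Column player minimizes Row's maximum payoff:
Column X: max payoff to Row = 4
Column Y: max payoff to Row = 1
Column Z: max payoff to Row = 0
Minimum is 0, achieved by column Z.
Minimax strategy: Z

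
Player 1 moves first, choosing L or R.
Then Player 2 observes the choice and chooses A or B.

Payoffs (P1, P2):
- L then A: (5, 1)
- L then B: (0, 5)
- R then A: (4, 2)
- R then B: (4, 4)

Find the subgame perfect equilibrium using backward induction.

P1 plays R, P2 plays B after L and B after R; Payoff (4, 4)

Work:
Backward induction:
After L: P2 chooses B → P1 gets 0
After R: P2 chooses B → P1 gets 4
P1 chooses R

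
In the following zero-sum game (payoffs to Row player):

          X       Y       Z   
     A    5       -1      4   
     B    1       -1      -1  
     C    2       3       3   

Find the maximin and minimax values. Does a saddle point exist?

Maximin = 2, Minimax = 3, Saddle: False

Work:
Row minimums: [-1, -1, 2] → maximin = 2
Column maximums: [5, 3, 4] → minimax = 3
No saddle point (maximin ≠ minimax). Mixed strategy needed.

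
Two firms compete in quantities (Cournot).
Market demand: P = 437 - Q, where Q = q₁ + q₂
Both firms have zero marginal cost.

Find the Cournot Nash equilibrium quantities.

q₁* = q₂* = 145.67; P* = 145.67

Work:
Profit: π_i = P·q_i = (a - q_i - q_j)·q_i
FOC: ∂π_i/∂q_i = a - 2q_i - q_j = 0
Reaction function: q_i = (437 - q_j)/2
Symmetry: q* = 437/3 = 145.67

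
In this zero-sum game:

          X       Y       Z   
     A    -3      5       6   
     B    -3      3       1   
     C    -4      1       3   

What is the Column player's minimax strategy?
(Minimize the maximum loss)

Column should play X, value = -3

Work:
Column player minimizes Row's maximum payoff:
Column X: max payoff to Row = -3
Column Y: max payoff to Row = 5
Column Z: max payoff to Row = 6
Minimum is -3, achieved by column X.
Minimax strategy: X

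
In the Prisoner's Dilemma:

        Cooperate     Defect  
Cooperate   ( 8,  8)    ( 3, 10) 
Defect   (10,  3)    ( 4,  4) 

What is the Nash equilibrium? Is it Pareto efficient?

(Defect, Defect) is NE; not Pareto efficient

Work:
Defect dominates Cooperate for both players:
If P2 cooperates: Defect (10) > Cooperate (8)
If P2 defects: Defect (4) > Cooperate (3)
NE: (Defect, Defect) with payoff (4, 4)
But (Cooperate, Cooperate) = (8, 8) Pareto dominates (4, 4)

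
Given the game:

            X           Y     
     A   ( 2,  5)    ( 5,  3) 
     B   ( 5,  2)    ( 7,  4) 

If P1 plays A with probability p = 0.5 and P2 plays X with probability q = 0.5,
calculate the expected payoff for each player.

E[P1] = 4.75, E[P2] = 3.5

Work:
E[P1] = p·q·π₁(A,X) + p·(1-q)·π₁(A,Y) + (1-p)·q·π₁(B,X) + (1-p)·(1-q)·π₁(B,Y)
= 0.5·0.5·2 + 0.5·0.5·5 + 0.5·0.5·5 + 0.5·0.5·7
= 4.75

E[P2] = 3.5 (similar calculation)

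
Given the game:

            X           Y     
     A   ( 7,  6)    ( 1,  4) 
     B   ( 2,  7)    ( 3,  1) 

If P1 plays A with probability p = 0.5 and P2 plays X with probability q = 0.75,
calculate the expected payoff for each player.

E[P1] = 3.875, E[P2] = 5.5

Work:
E[P1] = p·q·π₁(A,X) + p·(1-q)·π₁(A,Y) + (1-p)·q·π₁(B,X) + (1-p)·(1-q)·π₁(B,Y)
= 0.5·0.75·7 + 0.5·0.25·1 + 0.5·0.75·2 + 0.5·0.25·3
= 3.875

E[P2] = 5.5 (similar calculation)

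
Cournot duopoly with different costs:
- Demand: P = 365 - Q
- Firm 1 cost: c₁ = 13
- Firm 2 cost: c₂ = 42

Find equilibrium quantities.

q₁* = 127.0, q₂* = 98.0

Work:
Reaction: q₁ = (365 - 13 - q₂)/2
Reaction: q₂ = (365 - 42 - q₁)/2
Solve simultaneously:
q₁* = (365 - 2×13 + 42)/3 = 127.0
q₂* = (365 - 2×42 + 13)/3 = 98.0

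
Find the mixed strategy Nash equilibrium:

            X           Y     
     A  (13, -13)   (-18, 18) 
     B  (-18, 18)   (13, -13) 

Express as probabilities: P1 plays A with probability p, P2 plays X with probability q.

p = 0.5, q = 0.5

Work:
Find probabilities that make opponent indifferent:
P2 chooses q to make P1 indifferent between A and B
P1 chooses p to make P2 indifferent between X and Y
Mixed NE: P1 plays (A: 0.5, B: 0.5), P2 plays (X: 0.5, Y: 0.5)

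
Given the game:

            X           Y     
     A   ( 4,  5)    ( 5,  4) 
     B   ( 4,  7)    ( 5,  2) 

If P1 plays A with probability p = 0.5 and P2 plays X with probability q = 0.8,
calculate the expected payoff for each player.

E[P1] = 4.2, E[P2] = 5.4

Work:
E[P1] = p·q·π₁(A,X) + p·(1-q)·π₁(A,Y) + (1-p)·q·π₁(B,X) + (1-p)·(1-q)·π₁(B,Y)
= 0.5·0.8·4 + 0.5·0.2·5 + 0.5·0.8·4 + 0.5·0.2·5
= 4.2

E[P2] = 5.4 (similar calculation)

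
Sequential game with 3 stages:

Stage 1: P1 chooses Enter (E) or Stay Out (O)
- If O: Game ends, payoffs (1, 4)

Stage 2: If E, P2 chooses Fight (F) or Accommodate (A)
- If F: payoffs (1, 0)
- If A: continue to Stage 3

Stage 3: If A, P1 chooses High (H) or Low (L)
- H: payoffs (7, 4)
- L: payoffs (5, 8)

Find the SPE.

SPE: (E, A, H); Outcome (7, 4)

Work:
Stage 3: P1 chooses H (7 vs 5)
Stage 2: P2: F->0, A->4 (anticipating H). Choose A
Stage 1: P1: O->1, E->7 (anticipating A, H). Choose E
SPE path: E -> A -> H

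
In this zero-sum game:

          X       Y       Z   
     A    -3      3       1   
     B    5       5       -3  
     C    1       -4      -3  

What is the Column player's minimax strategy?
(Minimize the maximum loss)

Column should play Z, value = 1

Work:
Column player minimizes Row's maximum payoff:
Column X: max payoff to Row = 5
Column Y: max payoff to Row = 5
Column Z: max payoff to Row = 1
Minimum is 1, achieved by column Z.
Minimax strategy: Z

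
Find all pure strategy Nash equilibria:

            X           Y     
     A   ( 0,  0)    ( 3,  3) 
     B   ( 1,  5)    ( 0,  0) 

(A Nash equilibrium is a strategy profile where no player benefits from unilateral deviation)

Nash equilibrium: (A, Y), (B, X)

Work:
Best responses:
  P1 vs X: payoffs [0, 1] → best response B (payoff 1)
  P1 vs Y: payoffs [3, 0] → best response A (payoff 3)
  P2 vs A: payoffs [0, 3] → best response Y (payoff 3)
  P2 vs B: payoffs [5, 0] → best response X (payoff 5)
Mutual best responses: (A,Y), (B,X) → Nash equilibria.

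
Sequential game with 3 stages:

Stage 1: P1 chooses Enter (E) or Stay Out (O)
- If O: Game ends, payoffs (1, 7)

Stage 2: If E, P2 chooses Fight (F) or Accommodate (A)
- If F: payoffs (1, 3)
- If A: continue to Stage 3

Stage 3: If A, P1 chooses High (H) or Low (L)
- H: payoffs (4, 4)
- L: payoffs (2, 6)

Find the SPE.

SPE: (E, A, H); Outcome (4, 4)

Work:
Stage 3: P1 chooses H (4 vs 2)
Stage 2: P2: F->3, A->4 (anticipating H). Choose A
Stage 1: P1: O->1, E->4 (anticipating A, H). Choose E
SPE path: E -> A -> H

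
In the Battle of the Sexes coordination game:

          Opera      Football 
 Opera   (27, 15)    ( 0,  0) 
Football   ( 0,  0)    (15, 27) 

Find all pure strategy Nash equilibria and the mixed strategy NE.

Pure NE: (Opera, Opera) and (Football, Football); Mixed NE: p = 0.6429, q = 0.3571

Work:
Check pure NE:
(Opera, Opera): (27, 15) - no unilateral deviation beneficial
(Football, Football): (15, 27) - no unilateral deviation beneficial
Mixed NE: P1 plays Opera with p = 0.6429, P2 plays Opera with q = 0.3571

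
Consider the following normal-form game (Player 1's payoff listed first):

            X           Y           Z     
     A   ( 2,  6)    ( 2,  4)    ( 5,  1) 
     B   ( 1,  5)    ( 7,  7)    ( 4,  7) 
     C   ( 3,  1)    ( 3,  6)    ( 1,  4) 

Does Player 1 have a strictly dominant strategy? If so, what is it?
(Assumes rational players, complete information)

No strictly dominant strategy exists for Player 1

Work:
A strategy strictly dominates another if it gives a strictly higher payoff against every opponent action. Compare each pair of P1's strategies column-by-column:
  A vs B: [2 vs 1, 2 vs 7, 5 vs 4] → A does not strictly dominate B (column Y: 2 ≤ 7)
  A vs C: [2 vs 3, 2 vs 3, 5 vs 1] → A does not strictly dominate C (column X: 2 ≤ 3)
  B vs A: [1 vs 2, 7 vs 2, 4 vs 5] → B does not strictly dominate A (column X: 1 ≤ 2)
  B vs C: [1 vs 3, 7 vs 3, 4 vs 1] → B does not strictly dominate C (column X: 1 ≤ 3)
  C vs A: [3 vs 2, 3 vs 2, 1 vs 5] → C does not strictly dominate A (column Z: 1 ≤ 5)
  C vs B: [3 vs 1, 3 vs 7, 1 vs 4] → C does not strictly dominate B (column Y: 3 ≤ 7)
No single strategy strictly dominates all others → no strictly dominant strategy.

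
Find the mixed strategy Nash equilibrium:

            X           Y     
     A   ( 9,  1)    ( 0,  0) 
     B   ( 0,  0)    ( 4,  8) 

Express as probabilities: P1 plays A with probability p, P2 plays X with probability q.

p = 0.8889, q = 0.3077

Work:
Find probabilities that make opponent indifferent:
P2 chooses q to make P1 indifferent between A and B
P1 chooses p to make P2 indifferent between X and Y
Mixed NE: P1 plays (A: 0.8889, B: 0.1111), P2 plays (X: 0.3077, Y: 0.6923)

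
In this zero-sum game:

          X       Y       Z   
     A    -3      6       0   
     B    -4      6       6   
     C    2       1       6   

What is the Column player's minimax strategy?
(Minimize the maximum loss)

Column should play X, value = 2

Work:
Column player minimizes Row's maximum payoff:
Column X: max payoff to Row = 2
Column Y: max payoff to Row = 6
Column Z: max payoff to Row = 6
Minimum is 2, achieved by column X.
Minimax strategy: X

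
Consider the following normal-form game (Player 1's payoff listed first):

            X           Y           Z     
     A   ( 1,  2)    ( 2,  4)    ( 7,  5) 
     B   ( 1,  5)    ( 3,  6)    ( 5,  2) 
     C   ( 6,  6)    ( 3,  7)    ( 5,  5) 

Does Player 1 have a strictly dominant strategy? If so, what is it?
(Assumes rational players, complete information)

No strictly dominant strategy exists for Player 1

Work:
A strategy strictly dominates another if it gives a strictly higher payoff against every opponent action. Compare each pair of P1's strategies column-by-column:
  A vs B: [1 vs 1, 2 vs 3, 7 vs 5] → A does not strictly dominate B (column X: 1 ≤ 1)
  A vs C: [1 vs 6, 2 vs 3, 7 vs 5] → A does not strictly dominate C (column X: 1 ≤ 6)
  B vs A: [1 vs 1, 3 vs 2, 5 vs 7] → B does not strictly dominate A (column X: 1 ≤ 1)
  B vs C: [1 vs 6, 3 vs 3, 5 vs 5] → B does not strictly dominate C (column X: 1 ≤ 6)
  C vs A: [6 vs 1, 3 vs 2, 5 vs 7] → C does not strictly dominate A (column Z: 5 ≤ 7)
  C vs B: [6 vs 1, 3 vs 3, 5 vs 5] → C does not strictly dominate B (column Y: 3 ≤ 3)
No single strategy strictly dominates all others → no strictly dominant strategy.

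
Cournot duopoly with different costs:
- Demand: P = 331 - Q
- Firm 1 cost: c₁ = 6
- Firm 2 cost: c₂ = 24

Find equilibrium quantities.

q₁* = 114.33, q₂* = 96.33

Work:
Reaction: q₁ = (331 - 6 - q₂)/2
Reaction: q₂ = (331 - 24 - q₁)/2
Solve simultaneously:
q₁* = (331 - 2×6 + 24)/3 = 114.33
q₂* = (331 - 2×24 + 6)/3 = 96.33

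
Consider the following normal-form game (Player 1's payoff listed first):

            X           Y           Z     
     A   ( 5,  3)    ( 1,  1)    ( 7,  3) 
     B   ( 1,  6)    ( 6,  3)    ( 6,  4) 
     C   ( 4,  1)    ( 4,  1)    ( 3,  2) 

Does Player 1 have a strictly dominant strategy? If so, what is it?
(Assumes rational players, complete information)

No strictly dominant strategy exists for Player 1

Work:
A strategy strictly dominates another if it gives a strictly higher payoff against every opponent action. Compare each pair of P1's strategies column-by-column:
  A vs B: [5 vs 1, 1 vs 6, 7 vs 6] → A does not strictly dominate B (column Y: 1 ≤ 6)
  A vs C: [5 vs 4, 1 vs 4, 7 vs 3] → A does not strictly dominate C (column Y: 1 ≤ 4)
  B vs A: [1 vs 5, 6 vs 1, 6 vs 7] → B does not strictly dominate A (column X: 1 ≤ 5)
  B vs C: [1 vs 4, 6 vs 4, 6 vs 3] → B does not strictly dominate C (column X: 1 ≤ 4)
  C vs A: [4 vs 5, 4 vs 1, 3 vs 7] → C does not strictly dominate A (column X: 4 ≤ 5)
  C vs B: [4 vs 1, 4 vs 6, 3 vs 6] → C does not strictly dominate B (column Y: 4 ≤ 6)
No single strategy strictly dominates all others → no strictly dominant strategy.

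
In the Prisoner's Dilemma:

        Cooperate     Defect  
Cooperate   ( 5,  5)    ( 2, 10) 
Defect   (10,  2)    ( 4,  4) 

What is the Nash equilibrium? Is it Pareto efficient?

(Defect, Defect) is NE; not Pareto efficient

Work:
Defect dominates Cooperate for both players:
If P2 cooperates: Defect (10) > Cooperate (5)
If P2 defects: Defect (4) > Cooperate (2)
NE: (Defect, Defect) with payoff (4, 4)
But (Cooperate, Cooperate) = (5, 5) Pareto dominates (4, 4)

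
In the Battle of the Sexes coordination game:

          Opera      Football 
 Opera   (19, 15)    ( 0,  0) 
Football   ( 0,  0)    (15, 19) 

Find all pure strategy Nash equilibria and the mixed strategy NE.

Pure NE: (Opera, Opera) and (Football, Football); Mixed NE: p = 0.5588, q = 0.4412

Work:
Check pure NE:
(Opera, Opera): (19, 15) - no unilateral deviation beneficial
(Football, Football): (15, 19) - no unilateral deviation beneficial
Mixed NE: P1 plays Opera with p = 0.5588, P2 plays Opera with q = 0.4412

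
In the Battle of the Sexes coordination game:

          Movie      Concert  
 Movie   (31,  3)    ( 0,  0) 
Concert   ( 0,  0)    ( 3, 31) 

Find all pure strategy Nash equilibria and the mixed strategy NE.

Pure NE: (Movie, Movie) and (Concert, Concert); Mixed NE: p = 0.9118, q = 0.0882

Work:
Check pure NE:
(Movie, Movie): (31, 3) - no unilateral deviation beneficial
(Concert, Concert): (3, 31) - no unilateral deviation beneficial
Mixed NE: P1 plays Movie with p = 0.9118, P2 plays Movie with q = 0.0882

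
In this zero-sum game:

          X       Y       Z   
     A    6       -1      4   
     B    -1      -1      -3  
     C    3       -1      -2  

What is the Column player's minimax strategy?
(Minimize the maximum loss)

Column should play Y, value = -1

Work:
Column player minimizes Row's maximum payoff:
Column X: max payoff to Row = 6
Column Y: max payoff to Row = -1
Column Z: max payoff to Row = 4
Minimum is -1, achieved by column Y.
Minimax strategy: Y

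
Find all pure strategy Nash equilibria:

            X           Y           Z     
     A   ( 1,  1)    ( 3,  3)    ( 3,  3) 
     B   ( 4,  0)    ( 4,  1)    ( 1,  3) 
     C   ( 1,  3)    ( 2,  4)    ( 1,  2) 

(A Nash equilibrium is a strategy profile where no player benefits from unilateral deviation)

Nash equilibrium: (A, Z)

Work:
Best responses:
  P1 vs X: payoffs [1, 4, 1] → best response B (payoff 4)
  P1 vs Y: payoffs [3, 4, 2] → best response B (payoff 4)
  P1 vs Z: payoffs [3, 1, 1] → best response A (payoff 3)
  P2 vs A: payoffs [1, 3, 3] → best response Y/Z (payoff 3)
  P2 vs B: payoffs [0, 1, 3] → best response Z (payoff 3)
  P2 vs C: payoffs [3, 4, 2] → best response Y (payoff 4)
Mutual best responses: (A,Z) → Nash equilibria.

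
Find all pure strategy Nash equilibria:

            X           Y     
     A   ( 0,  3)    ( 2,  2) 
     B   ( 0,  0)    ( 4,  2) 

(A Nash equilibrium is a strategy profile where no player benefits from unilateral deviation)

Nash equilibrium: (A, X), (B, Y)

Work:
Best responses:
  P1 vs X: payoffs [0, 0] → best response A/B (payoff 0)
  P1 vs Y: payoffs [2, 4] → best response B (payoff 4)
  P2 vs A: payoffs [3, 2] → best response X (payoff 3)
  P2 vs B: payoffs [0, 2] → best response Y (payoff 2)
Mutual best responses: (A,X), (B,Y) → Nash equilibria.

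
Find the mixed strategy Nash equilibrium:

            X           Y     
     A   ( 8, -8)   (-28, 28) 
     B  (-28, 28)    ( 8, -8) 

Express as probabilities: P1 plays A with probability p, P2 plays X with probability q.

p = 0.5, q = 0.5

Work:
Find probabilities that make opponent indifferent:
P2 chooses q to make P1 indifferent between A and B
P1 chooses p to make P2 indifferent between X and Y
Mixed NE: P1 plays (A: 0.5, B: 0.5), P2 plays (X: 0.5, Y: 0.5)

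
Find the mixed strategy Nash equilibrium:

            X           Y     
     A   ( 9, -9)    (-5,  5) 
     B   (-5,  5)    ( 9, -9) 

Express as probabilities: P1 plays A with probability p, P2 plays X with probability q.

p = 0.5, q = 0.5

Work:
Find probabilities that make opponent indifferent:
P2 chooses q to make P1 indifferent between A and B
P1 chooses p to make P2 indifferent between X and Y
Mixed NE: P1 plays (A: 0.5, B: 0.5), P2 plays (X: 0.5, Y: 0.5)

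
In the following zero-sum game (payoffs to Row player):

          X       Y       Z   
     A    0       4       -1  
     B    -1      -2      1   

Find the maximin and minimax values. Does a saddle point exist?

Maximin = -1, Minimax = 0, Saddle: False

Work:
Row minimums: [-1, -2] → maximin = -1
Column maximums: [0, 4, 1] → minimax = 0
No saddle point (maximin ≠ minimax). Mixed strategy needed.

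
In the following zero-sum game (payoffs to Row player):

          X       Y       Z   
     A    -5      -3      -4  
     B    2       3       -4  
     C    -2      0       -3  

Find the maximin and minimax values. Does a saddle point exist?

Maximin = -3, Minimax = -3, Saddle: True

Work:
Row minimums: [-5, -4, -3] → maximin = -3
Column maximums: [2, 3, -3] → minimax = -3
Saddle point exists! Game value = -3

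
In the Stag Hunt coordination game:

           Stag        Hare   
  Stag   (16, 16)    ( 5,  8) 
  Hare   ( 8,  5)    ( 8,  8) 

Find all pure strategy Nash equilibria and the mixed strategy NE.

Pure NE: (Stag, Stag) and (Hare, Hare); Mixed NE: p = 0.2727, q = 0.2727

Work:
Check pure NE:
(Stag, Stag): (16, 16) - no unilateral deviation beneficial
(Hare, Hare): (8, 8) - no unilateral deviation beneficial
Mixed NE: P1 plays Stag with p = 0.2727, P2 plays Stag with q = 0.2727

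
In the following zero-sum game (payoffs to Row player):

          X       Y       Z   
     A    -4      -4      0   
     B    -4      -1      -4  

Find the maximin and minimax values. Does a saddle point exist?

Maximin = -4, Minimax = -4, Saddle: True

Work:
Row minimums: [-4, -4] → maximin = -4
Column maximums: [-4, -1, 0] → minimax = -4
Saddle point exists! Game value = -4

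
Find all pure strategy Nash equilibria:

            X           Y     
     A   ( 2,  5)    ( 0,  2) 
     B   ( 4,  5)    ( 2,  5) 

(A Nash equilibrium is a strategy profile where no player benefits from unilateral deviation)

Nash equilibrium: (B, X), (B, Y)

Work:
Best responses:
  P1 vs X: payoffs [2, 4] → best response B (payoff 4)
  P1 vs Y: payoffs [0, 2] → best response B (payoff 2)
  P2 vs A: payoffs [5, 2] → best response X (payoff 5)
  P2 vs B: payoffs [5, 5] → best response X/Y (payoff 5)
Mutual best responses: (B,X), (B,Y) → Nash equilibria.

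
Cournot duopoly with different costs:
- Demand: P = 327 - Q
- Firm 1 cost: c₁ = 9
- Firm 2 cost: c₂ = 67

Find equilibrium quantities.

q₁* = 125.33, q₂* = 67.33

Work:
Reaction: q₁ = (327 - 9 - q₂)/2
Reaction: q₂ = (327 - 67 - q₁)/2
Solve simultaneously:
q₁* = (327 - 2×9 + 67)/3 = 125.33
q₂* = (327 - 2×67 + 9)/3 = 67.33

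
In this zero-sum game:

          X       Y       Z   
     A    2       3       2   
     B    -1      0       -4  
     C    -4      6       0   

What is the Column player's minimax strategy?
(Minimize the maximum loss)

Column should play X or Z (all achieve the minimum), value = 2

Work:
Column player minimizes Row's maximum payoff:
Column X: max payoff to Row = 2
Column Y: max payoff to Row = 6
Column Z: max payoff to Row = 2
Minimum is 2, achieved by columns X, Z (tied).
Each of X or Z is a minimax strategy.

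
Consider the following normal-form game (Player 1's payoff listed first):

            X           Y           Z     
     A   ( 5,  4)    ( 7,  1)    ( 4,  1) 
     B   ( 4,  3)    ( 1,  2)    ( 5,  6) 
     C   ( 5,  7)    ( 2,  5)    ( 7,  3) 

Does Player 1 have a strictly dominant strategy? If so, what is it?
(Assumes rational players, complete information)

No strictly dominant strategy exists for Player 1

Work:
A strategy strictly dominates another if it gives a strictly higher payoff against every opponent action. Compare each pair of P1's strategies column-by-column:
  A vs B: [5 vs 4, 7 vs 1, 4 vs 5] → A does not strictly dominate B (column Z: 4 ≤ 5)
  A vs C: [5 vs 5, 7 vs 2, 4 vs 7] → A does not strictly dominate C (column X: 5 ≤ 5)
  B vs A: [4 vs 5, 1 vs 7, 5 vs 4] → B does not strictly dominate A (column X: 4 ≤ 5)
  B vs C: [4 vs 5, 1 vs 2, 5 vs 7] → B does not strictly dominate C (column X: 4 ≤ 5)
  C vs A: [5 vs 5, 2 vs 7, 7 vs 4] → C does not strictly dominate A (column X: 5 ≤ 5)
  C vs B: [5 vs 4, 2 vs 1, 7 vs 5] → C strictly dominates B
No single strategy strictly dominates all others → no strictly dominant strategy.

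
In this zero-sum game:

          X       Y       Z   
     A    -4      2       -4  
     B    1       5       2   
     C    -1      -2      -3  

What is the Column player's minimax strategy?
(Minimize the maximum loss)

Column should play X, value = 1

Work:
Column player minimizes Row's maximum payoff:
Column X: max payoff to Row = 1
Column Y: max payoff to Row = 5
Column Z: max payoff to Row = 2
Minimum is 1, achieved by column X.
Minimax strategy: X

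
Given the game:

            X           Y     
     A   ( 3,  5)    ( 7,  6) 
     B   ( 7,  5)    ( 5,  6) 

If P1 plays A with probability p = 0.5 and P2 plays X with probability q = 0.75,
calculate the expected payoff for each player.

E[P1] = 5.25, E[P2] = 5.25

Work:
E[P1] = p·q·π₁(A,X) + p·(1-q)·π₁(A,Y) + (1-p)·q·π₁(B,X) + (1-p)·(1-q)·π₁(B,Y)
= 0.5·0.75·3 + 0.5·0.25·7 + 0.5·0.75·7 + 0.5·0.25·5
= 5.25

E[P2] = 5.25 (similar calculation)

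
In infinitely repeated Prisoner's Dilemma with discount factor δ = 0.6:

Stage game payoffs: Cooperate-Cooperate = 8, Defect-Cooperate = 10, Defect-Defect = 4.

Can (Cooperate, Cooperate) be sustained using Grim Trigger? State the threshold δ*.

δ* = 0.3333; since δ = 0.6 ≥ 0.3333, cooperation can be sustained

Work:
For Grim Trigger:
Cooperate forever: 8/(1-δ)
Defect then punished: 10 + 4·δ/(1-δ)
Need: 8/(1-δ) ≥ 10 + 4·δ/(1-δ)
Solving: δ ≥ (T-R)/(T-P) = (10-8)/(10-4) = 0.3333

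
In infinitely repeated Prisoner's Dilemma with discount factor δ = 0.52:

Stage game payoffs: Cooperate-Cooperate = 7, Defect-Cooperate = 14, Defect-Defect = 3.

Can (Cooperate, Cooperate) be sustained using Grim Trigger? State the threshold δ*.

δ* = 0.6364; since δ = 0.52 < 0.6364, cooperation cannot be sustained

Work:
For Grim Trigger:
Cooperate forever: 7/(1-δ)
Defect then punished: 14 + 3·δ/(1-δ)
Need: 7/(1-δ) ≥ 14 + 3·δ/(1-δ)
Solving: δ ≥ (T-R)/(T-P) = (14-7)/(14-3) = 0.6364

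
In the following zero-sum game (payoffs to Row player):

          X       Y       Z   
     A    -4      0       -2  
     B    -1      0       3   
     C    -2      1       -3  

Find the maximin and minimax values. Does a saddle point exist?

Maximin = -1, Minimax = -1, Saddle: True

Work:
Row minimums: [-4, -1, -3] → maximin = -1
Column maximums: [-1, 1, 3] → minimax = -1
Saddle point exists! Game value = -1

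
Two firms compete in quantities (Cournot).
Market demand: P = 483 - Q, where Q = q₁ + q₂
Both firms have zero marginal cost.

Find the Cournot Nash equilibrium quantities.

q₁* = q₂* = 161.0; P* = 161.0

Work:
Profit: π_i = P·q_i = (a - q_i - q_j)·q_i
FOC: ∂π_i/∂q_i = a - 2q_i - q_j = 0
Reaction function: q_i = (483 - q_j)/2
Symmetry: q* = 483/3 = 161.0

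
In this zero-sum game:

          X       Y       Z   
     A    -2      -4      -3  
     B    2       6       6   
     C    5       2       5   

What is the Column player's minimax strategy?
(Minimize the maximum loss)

Column should play X, value = 5

Work:
Column player minimizes Row's maximum payoff:
Column X: max payoff to Row = 5
Column Y: max payoff to Row = 6
Column Z: max payoff to Row = 6
Minimum is 5, achieved by column X.
Minimax strategy: X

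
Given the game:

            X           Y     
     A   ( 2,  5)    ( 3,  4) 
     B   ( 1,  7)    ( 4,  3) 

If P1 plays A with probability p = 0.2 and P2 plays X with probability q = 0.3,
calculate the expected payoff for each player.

E[P1] = 3.02, E[P2] = 4.22

Work:
E[P1] = p·q·π₁(A,X) + p·(1-q)·π₁(A,Y) + (1-p)·q·π₁(B,X) + (1-p)·(1-q)·π₁(B,Y)
= 0.2·0.3·2 + 0.2·0.7·3 + 0.8·0.3·1 + 0.8·0.7·4
= 3.02

E[P2] = 4.22 (similar calculation)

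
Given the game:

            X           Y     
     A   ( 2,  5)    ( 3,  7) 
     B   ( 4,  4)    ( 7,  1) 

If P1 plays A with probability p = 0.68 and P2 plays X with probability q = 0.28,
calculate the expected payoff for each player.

E[P1] = 3.8208, E[P2] = 4.968

Work:
E[P1] = p·q·π₁(A,X) + p·(1-q)·π₁(A,Y) + (1-p)·q·π₁(B,X) + (1-p)·(1-q)·π₁(B,Y)
= 0.68·0.28·2 + 0.68·0.72·3 + 0.32·0.28·4 + 0.32·0.72·7
= 3.8208

E[P2] = 4.968 (similar calculation)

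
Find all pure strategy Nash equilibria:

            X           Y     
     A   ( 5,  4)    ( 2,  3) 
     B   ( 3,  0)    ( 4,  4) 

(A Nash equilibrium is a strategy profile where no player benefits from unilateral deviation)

Nash equilibrium: (A, X), (B, Y)

Work:
Best responses:
  P1 vs X: payoffs [5, 3] → best response A (payoff 5)
  P1 vs Y: payoffs [2, 4] → best response B (payoff 4)
  P2 vs A: payoffs [4, 3] → best response X (payoff 4)
  P2 vs B: payoffs [0, 4] → best response Y (payoff 4)
Mutual best responses: (A,X), (B,Y) → Nash equilibria.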